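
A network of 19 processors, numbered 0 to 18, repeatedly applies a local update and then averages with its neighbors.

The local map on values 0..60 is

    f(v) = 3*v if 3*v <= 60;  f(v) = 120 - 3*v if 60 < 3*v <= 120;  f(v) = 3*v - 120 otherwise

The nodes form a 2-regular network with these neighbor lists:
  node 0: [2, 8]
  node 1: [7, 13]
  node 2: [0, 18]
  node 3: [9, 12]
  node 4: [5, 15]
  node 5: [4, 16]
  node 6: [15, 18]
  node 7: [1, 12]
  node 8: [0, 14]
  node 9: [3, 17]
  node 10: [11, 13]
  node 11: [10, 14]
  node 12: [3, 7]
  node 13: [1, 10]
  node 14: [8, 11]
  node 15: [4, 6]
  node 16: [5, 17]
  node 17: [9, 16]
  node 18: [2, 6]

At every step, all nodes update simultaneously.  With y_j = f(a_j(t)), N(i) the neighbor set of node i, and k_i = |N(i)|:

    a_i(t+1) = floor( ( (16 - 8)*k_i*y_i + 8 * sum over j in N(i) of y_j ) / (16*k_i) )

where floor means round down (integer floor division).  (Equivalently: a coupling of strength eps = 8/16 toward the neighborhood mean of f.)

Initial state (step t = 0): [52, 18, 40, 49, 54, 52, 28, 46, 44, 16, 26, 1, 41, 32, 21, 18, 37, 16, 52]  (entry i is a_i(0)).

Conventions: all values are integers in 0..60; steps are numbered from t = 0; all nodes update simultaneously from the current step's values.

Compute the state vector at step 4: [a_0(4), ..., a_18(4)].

Simulating step by step:
t=0: [52, 18, 40, 49, 54, 52, 28, 46, 44, 16, 26, 1, 41, 32, 21, 18, 37, 16, 52]
t=1: [21, 37, 18, 26, 43, 30, 40, 23, 29, 42, 27, 26, 12, 36, 32, 46, 25, 38, 27]
t=2: [50, 20, 51, 31, 16, 28, 14, 36, 36, 15, 33, 36, 41, 18, 30, 11, 31, 15, 33]
t=3: [26, 46, 29, 25, 41, 36, 34, 21, 21, 40, 27, 18, 11, 47, 21, 39, 33, 40, 29]
t=4: [43, 28, 35, 30, 5, 12, 18, 41, 53, 11, 38, 51, 42, 24, 56, 6, 13, 5, 29]

Answer: [43, 28, 35, 30, 5, 12, 18, 41, 53, 11, 38, 51, 42, 24, 56, 6, 13, 5, 29]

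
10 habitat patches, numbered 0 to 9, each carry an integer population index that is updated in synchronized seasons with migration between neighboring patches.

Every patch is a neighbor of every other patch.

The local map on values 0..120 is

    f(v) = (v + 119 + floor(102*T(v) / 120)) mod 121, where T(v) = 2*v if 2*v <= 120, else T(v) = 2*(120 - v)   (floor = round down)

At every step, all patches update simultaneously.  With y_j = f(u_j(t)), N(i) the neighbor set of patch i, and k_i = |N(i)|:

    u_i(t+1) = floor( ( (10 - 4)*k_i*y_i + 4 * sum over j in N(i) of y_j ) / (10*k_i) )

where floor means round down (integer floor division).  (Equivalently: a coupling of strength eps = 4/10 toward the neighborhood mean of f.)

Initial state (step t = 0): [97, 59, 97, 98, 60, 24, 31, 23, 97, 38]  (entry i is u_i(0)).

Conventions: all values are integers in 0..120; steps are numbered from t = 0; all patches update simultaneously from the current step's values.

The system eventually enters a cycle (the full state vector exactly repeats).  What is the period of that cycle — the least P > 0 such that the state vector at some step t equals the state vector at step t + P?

Answer: 2
Key observation: The state at step 28, [119, 119, 119, 119, 119, 119, 119, 119, 119, 119], reappears at step 30 — and no state repeats earlier — so the cycle the system enters has period 2.

Derivation:
t=0: [97, 59, 97, 98, 60, 24, 31, 23, 97, 38]
t=1: [26, 39, 26, 25, 40, 53, 64, 52, 26, 74]
t=2: [63, 83, 63, 61, 84, 36, 45, 35, 63, 41]
t=3: [46, 39, 46, 47, 39, 79, 92, 77, 46, 86]
t=4: [13, 70, 13, 15, 70, 27, 22, 28, 13, 24]
t=5: [38, 38, 38, 41, 38, 59, 52, 61, 38, 55]
t=6: [87, 87, 87, 92, 87, 52, 41, 53, 87, 46]
t=7: [22, 22, 22, 20, 22, 21, 71, 22, 22, 12]
t=8: [54, 54, 54, 51, 54, 52, 39, 54, 54, 39]
t=9: [28, 28, 28, 24, 28, 25, 73, 28, 28, 73]
t=10: [68, 68, 68, 62, 68, 63, 43, 68, 68, 43]
t=11: [40, 40, 40, 42, 40, 42, 85, 40, 40, 85]
t=12: [98, 98, 98, 101, 98, 101, 51, 98, 98, 51]
t=13: [12, 12, 12, 10, 12, 10, 13, 12, 12, 13]
t=14: [29, 29, 29, 27, 29, 27, 31, 29, 29, 31]
t=15: [75, 75, 75, 72, 75, 72, 78, 75, 75, 78]
t=16: [28, 28, 28, 29, 28, 29, 26, 28, 28, 26]
t=17: [72, 72, 72, 74, 72, 74, 70, 72, 72, 70]
t=18: [30, 30, 30, 29, 30, 29, 31, 30, 30, 31]
t=19: [78, 78, 78, 77, 78, 77, 80, 78, 78, 80]
t=20: [26, 26, 26, 26, 26, 26, 25, 26, 26, 25]
t=21: [67, 67, 67, 67, 67, 67, 66, 67, 67, 66]
t=22: [34, 34, 34, 34, 34, 34, 34, 34, 34, 34]
t=23: [89, 89, 89, 89, 89, 89, 89, 89, 89, 89]
t=24: [18, 18, 18, 18, 18, 18, 18, 18, 18, 18]
t=25: [46, 46, 46, 46, 46, 46, 46, 46, 46, 46]
t=26: [1, 1, 1, 1, 1, 1, 1, 1, 1, 1]
t=27: [0, 0, 0, 0, 0, 0, 0, 0, 0, 0]
t=28: [119, 119, 119, 119, 119, 119, 119, 119, 119, 119]
t=29: [118, 118, 118, 118, 118, 118, 118, 118, 118, 118]
t=30: [119, 119, 119, 119, 119, 119, 119, 119, 119, 119]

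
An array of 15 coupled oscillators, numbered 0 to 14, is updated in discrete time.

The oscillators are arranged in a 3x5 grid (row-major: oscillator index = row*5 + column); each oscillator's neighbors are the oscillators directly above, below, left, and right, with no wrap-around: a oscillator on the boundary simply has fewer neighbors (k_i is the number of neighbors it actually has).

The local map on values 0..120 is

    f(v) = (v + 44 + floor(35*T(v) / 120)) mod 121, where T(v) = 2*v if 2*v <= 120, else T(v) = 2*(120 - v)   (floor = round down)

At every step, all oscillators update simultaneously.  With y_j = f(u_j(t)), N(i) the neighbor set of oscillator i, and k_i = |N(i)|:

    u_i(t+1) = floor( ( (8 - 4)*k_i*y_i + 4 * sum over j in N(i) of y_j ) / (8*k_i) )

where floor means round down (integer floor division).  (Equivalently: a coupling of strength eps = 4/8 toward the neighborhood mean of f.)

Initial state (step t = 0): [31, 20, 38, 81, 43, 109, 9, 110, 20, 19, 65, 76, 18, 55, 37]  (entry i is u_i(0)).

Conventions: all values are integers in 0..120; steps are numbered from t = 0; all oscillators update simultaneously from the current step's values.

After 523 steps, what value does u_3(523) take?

Answer: u_3(523) = 91
Key observation: The state at step 22, [30, 30, 30, 30, 30, 30, 30, 30, 30, 30, 30, 30, 30, 30, 30], reappears at step 24: the system is in a cycle of period 2 from step 22 on.  Therefore the state at step 523 equals the state at step 22 + ((523 - 22) mod 2) = 23, which is [91, 91, 91, 91, 91, 91, 91, 91, 91, 91, 91, 91, 91, 91, 91].

Derivation:
t=0: [31, 20, 38, 81, 43, 109, 9, 110, 20, 19, 65, 76, 18, 55, 37]
t=1: [74, 80, 75, 61, 81, 47, 50, 57, 56, 85, 25, 37, 48, 46, 72]
t=2: [47, 21, 21, 19, 24, 77, 33, 26, 27, 24, 96, 85, 98, 83, 47]
t=3: [84, 87, 77, 77, 80, 53, 74, 79, 76, 88, 29, 41, 39, 53, 86]
t=4: [22, 27, 25, 25, 26, 26, 32, 34, 22, 27, 73, 90, 75, 29, 22]
t=5: [81, 85, 85, 82, 84, 75, 84, 83, 83, 83, 40, 38, 48, 74, 82]
t=6: [26, 27, 27, 27, 27, 38, 36, 38, 26, 27, 85, 94, 85, 40, 26]
t=7: [90, 88, 89, 85, 86, 87, 91, 89, 90, 85, 48, 42, 54, 86, 90]
t=8: [29, 29, 29, 28, 28, 44, 39, 27, 29, 28, 94, 81, 32, 25, 29]
t=9: [95, 91, 88, 88, 88, 94, 91, 90, 87, 88, 50, 51, 79, 86, 87]
t=10: [31, 30, 29, 29, 29, 26, 26, 29, 29, 29, 9, 11, 22, 27, 28]
t=11: [90, 90, 89, 89, 89, 81, 83, 87, 88, 88, 65, 67, 78, 85, 87]
t=12: [29, 29, 29, 29, 29, 25, 26, 28, 29, 29, 21, 22, 25, 27, 28]
t=13: [87, 88, 88, 89, 89, 83, 84, 87, 88, 88, 78, 79, 83, 86, 87]
t=14: [28, 28, 29, 29, 29, 27, 27, 28, 29, 29, 25, 25, 27, 28, 28]
t=15: [87, 87, 88, 89, 89, 85, 86, 87, 88, 88, 83, 84, 86, 87, 88]
t=16: [28, 28, 29, 29, 29, 28, 28, 28, 29, 29, 27, 27, 28, 28, 29]
t=17: [88, 88, 88, 89, 89, 87, 87, 88, 88, 89, 86, 86, 87, 88, 88]
t=18: [29, 29, 29, 29, 30, 28, 28, 29, 29, 29, 28, 28, 28, 29, 29]
t=19: [88, 88, 89, 89, 90, 88, 88, 88, 89, 89, 88, 88, 88, 88, 89]
t=20: [29, 29, 29, 30, 30, 29, 29, 29, 29, 30, 29, 29, 29, 29, 29]
t=21: [89, 89, 89, 90, 91, 89, 89, 89, 89, 90, 89, 89, 89, 89, 89]
t=22: [30, 30, 30, 30, 30, 30, 30, 30, 30, 30, 30, 30, 30, 30, 30]
t=23: [91, 91, 91, 91, 91, 91, 91, 91, 91, 91, 91, 91, 91, 91, 91]
t=24: [30, 30, 30, 30, 30, 30, 30, 30, 30, 30, 30, 30, 30, 30, 30]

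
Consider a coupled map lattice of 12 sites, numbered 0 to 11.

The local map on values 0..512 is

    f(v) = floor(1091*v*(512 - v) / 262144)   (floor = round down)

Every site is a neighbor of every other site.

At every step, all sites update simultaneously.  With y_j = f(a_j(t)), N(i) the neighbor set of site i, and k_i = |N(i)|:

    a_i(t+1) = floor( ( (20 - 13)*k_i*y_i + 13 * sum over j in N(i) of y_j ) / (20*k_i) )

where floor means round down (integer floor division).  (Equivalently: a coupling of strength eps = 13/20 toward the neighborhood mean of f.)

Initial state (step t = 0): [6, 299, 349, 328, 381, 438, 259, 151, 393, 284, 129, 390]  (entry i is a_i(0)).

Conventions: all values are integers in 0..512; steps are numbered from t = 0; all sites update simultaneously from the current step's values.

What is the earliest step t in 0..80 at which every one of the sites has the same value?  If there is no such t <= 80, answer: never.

Simulating step by step:
t=0: [6, 299, 349, 328, 381, 438, 259, 151, 393, 284, 129, 390]  (not all equal)
t=1: [149, 222, 214, 218, 206, 184, 225, 211, 202, 224, 205, 203]  (not all equal)
t=2: [249, 261, 261, 261, 260, 257, 262, 261, 259, 262, 260, 260]  (not all equal)
t=3: [272, 272, 272, 272, 272, 272, 272, 272, 272, 272, 272, 272]  (all equal)

Answer: 3
Key observation: Synchronization is absorbing here: once all sites are equal they stay equal, and step 3 is the first all-equal step.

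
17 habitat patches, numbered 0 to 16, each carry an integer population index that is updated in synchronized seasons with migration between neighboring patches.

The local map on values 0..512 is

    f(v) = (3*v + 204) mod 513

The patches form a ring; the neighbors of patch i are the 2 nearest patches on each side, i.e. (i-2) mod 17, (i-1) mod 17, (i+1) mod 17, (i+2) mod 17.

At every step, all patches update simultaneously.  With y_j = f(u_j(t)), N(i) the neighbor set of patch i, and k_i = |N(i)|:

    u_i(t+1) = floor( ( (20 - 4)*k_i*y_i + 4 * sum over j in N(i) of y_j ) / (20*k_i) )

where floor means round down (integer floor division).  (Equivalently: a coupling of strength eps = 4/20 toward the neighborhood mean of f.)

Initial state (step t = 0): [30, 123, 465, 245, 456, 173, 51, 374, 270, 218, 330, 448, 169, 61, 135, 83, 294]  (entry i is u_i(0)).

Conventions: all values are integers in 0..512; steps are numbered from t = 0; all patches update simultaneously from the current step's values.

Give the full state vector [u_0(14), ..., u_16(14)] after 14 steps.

Simulating step by step:
t=0: [30, 123, 465, 245, 456, 173, 51, 374, 270, 218, 330, 448, 169, 61, 135, 83, 294]
t=1: [266, 90, 88, 358, 79, 223, 337, 310, 459, 324, 187, 62, 191, 347, 131, 404, 93]
t=2: [481, 463, 457, 288, 416, 337, 198, 123, 68, 159, 243, 356, 258, 231, 135, 375, 458]
t=3: [108, 54, 60, 68, 368, 191, 282, 100, 373, 191, 400, 268, 429, 362, 136, 273, 59]
t=4: [94, 352, 360, 391, 279, 272, 86, 445, 296, 294, 378, 464, 433, 289, 160, 445, 354]
t=5: [425, 253, 260, 331, 90, 447, 399, 54, 94, 69, 282, 90, 410, 71, 174, 47, 236]
t=6: [445, 434, 454, 206, 430, 74, 366, 356, 447, 396, 108, 442, 382, 405, 248, 350, 392]
t=7: [54, 418, 84, 317, 426, 405, 278, 250, 49, 331, 72, 458, 326, 388, 412, 241, 340]
t=8: [367, 403, 433, 190, 414, 366, 91, 399, 333, 199, 371, 85, 185, 324, 386, 397, 239]
t=9: [305, 380, 448, 286, 410, 297, 444, 360, 213, 295, 291, 415, 258, 190, 327, 353, 394]
t=10: [120, 279, 49, 69, 357, 115, 461, 255, 308, 103, 104, 380, 416, 273, 193, 233, 328]
t=11: [86, 60, 317, 361, 241, 87, 80, 374, 106, 43, 44, 301, 395, 478, 290, 361, 165]
t=12: [417, 359, 179, 278, 396, 442, 414, 302, 77, 302, 308, 121, 318, 116, 83, 248, 206]
t=13: [404, 252, 235, 77, 351, 447, 405, 139, 382, 100, 116, 61, 138, 84, 408, 409, 325]
t=14: [382, 426, 391, 402, 246, 63, 347, 147, 311, 446, 97, 364, 148, 429, 377, 394, 204]

Answer: [382, 426, 391, 402, 246, 63, 347, 147, 311, 446, 97, 364, 148, 429, 377, 394, 204]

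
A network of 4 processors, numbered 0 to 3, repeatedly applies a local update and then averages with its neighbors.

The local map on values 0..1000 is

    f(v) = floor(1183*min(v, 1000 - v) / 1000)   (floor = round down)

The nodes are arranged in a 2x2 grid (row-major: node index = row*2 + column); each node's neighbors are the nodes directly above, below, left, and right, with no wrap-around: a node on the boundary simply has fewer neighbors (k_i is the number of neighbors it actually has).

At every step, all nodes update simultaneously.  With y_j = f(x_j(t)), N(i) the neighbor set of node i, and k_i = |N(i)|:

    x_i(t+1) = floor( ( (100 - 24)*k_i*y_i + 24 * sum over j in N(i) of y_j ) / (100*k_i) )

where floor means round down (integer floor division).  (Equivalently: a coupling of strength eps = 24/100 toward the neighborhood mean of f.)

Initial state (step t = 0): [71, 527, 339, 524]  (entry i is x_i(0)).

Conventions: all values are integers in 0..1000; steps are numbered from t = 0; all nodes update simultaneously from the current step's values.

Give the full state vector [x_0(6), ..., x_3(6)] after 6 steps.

Answer: [531, 544, 555, 553]

Derivation:
t=0: [71, 527, 339, 524]
t=1: [178, 502, 382, 543]
t=2: [284, 537, 432, 535]
t=3: [381, 521, 494, 544]
t=4: [480, 548, 562, 547]
t=5: [557, 538, 525, 532]
t=6: [531, 544, 555, 553]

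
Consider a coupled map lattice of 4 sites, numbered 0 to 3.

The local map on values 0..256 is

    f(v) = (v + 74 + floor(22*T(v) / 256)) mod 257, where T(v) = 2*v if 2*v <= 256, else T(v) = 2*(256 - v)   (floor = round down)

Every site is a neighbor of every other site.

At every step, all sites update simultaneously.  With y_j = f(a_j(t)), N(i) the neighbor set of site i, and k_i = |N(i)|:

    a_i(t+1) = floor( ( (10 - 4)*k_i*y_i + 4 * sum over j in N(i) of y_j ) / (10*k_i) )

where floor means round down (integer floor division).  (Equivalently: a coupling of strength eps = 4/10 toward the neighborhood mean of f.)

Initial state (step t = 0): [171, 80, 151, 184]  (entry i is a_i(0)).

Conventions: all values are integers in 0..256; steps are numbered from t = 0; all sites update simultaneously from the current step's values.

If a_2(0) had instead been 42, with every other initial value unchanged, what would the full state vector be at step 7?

Answer: [49, 119, 119, 49]
Key observation: This trace re-runs the system from the modified initial state.

Derivation:
t=0: [171, 80, 42, 184]
t=1: [41, 118, 98, 46]
t=2: [143, 185, 174, 145]
t=3: [175, 72, 68, 176]
t=4: [45, 116, 114, 45]
t=5: [147, 186, 185, 147]
t=6: [179, 74, 74, 179]
t=7: [49, 119, 119, 49]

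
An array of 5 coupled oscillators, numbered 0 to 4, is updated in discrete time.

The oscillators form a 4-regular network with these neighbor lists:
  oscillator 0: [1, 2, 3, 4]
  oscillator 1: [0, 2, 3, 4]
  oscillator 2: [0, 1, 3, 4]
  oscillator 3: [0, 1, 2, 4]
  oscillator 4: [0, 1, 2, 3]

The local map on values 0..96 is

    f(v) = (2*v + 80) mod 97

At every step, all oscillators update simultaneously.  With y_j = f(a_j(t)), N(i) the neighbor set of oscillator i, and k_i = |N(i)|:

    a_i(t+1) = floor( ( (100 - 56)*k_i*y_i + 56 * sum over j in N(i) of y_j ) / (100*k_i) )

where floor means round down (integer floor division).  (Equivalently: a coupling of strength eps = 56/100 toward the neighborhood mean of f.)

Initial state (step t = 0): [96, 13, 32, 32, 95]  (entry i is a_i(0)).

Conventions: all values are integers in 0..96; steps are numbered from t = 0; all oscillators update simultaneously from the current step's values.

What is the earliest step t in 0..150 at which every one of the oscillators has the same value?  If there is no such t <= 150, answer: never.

Simulating step by step:
t=0: [96, 13, 32, 32, 95]  (not all equal)
t=1: [59, 38, 50, 50, 58]  (not all equal)
t=2: [33, 50, 57, 57, 32]  (not all equal)
t=3: [39, 49, 25, 25, 39]  (not all equal)
t=4: [55, 61, 47, 47, 55]  (not all equal)
t=5: [76, 51, 71, 71, 76]  (not all equal)
t=6: [41, 55, 38, 38, 41]  (not all equal)
t=7: [67, 75, 65, 65, 67]  (not all equal)
t=8: [21, 25, 19, 19, 21]  (not all equal)
t=9: [25, 27, 23, 23, 25]  (not all equal)
t=10: [32, 33, 31, 31, 32]  (not all equal)
t=11: [46, 47, 46, 46, 46]  (not all equal)
t=12: [75, 75, 75, 75, 75]  (all equal)

Answer: 12
Key observation: Synchronization is absorbing here: once all oscillators are equal they stay equal, and step 12 is the first all-equal step.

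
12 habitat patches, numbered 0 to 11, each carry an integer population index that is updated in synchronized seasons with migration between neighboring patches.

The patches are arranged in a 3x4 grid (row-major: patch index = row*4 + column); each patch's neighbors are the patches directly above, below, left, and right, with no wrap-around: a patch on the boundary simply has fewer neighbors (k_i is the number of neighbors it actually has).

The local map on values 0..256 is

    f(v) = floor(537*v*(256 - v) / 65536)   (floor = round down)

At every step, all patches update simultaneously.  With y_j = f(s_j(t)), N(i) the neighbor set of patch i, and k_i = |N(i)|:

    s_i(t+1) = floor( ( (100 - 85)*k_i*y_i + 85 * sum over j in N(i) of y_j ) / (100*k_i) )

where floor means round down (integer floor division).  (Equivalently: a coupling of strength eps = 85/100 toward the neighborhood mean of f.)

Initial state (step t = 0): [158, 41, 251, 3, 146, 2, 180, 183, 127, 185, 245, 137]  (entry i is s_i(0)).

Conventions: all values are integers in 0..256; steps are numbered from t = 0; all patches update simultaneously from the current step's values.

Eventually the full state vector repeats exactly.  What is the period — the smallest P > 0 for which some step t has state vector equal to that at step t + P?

Answer: 2
Key observation: The state at step 4, [134, 134, 133, 133, 134, 134, 134, 133, 134, 134, 134, 134], reappears at step 6 — and no state repeats earlier — so the cycle the system enters has period 2.

Derivation:
t=0: [158, 41, 251, 3, 146, 2, 180, 183, 127, 185, 245, 137]
t=1: [105, 50, 55, 51, 94, 90, 47, 87, 121, 61, 103, 75]
t=2: [107, 109, 84, 102, 127, 100, 109, 96, 113, 123, 100, 122]
t=3: [132, 125, 128, 122, 130, 131, 125, 129, 133, 129, 131, 127]
t=4: [134, 134, 133, 133, 134, 134, 134, 133, 134, 134, 134, 134]
t=5: [133, 133, 133, 134, 133, 133, 133, 133, 133, 133, 133, 133]
t=6: [134, 134, 133, 133, 134, 134, 134, 133, 134, 134, 134, 134]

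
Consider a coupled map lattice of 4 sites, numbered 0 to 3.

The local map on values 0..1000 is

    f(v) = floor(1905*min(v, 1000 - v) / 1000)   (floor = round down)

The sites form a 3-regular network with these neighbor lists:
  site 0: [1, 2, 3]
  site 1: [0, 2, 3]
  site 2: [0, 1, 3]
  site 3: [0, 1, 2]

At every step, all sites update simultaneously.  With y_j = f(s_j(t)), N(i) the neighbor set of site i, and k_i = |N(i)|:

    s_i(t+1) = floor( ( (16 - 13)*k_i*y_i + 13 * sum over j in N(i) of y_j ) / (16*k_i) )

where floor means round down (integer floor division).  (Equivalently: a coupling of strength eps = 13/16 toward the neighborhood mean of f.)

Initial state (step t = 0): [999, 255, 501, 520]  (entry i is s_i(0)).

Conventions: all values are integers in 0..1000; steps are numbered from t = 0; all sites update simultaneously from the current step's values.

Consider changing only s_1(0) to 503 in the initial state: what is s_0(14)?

Simulating step by step:
t=0: [999, 503, 501, 520]
t=1: [761, 682, 682, 685]
t=2: [575, 563, 563, 563]
t=3: [827, 825, 825, 825]
t=4: [332, 331, 331, 331]
t=5: [630, 630, 630, 630]
t=6: [704, 704, 704, 704]
t=7: [563, 563, 563, 563]
t=8: [832, 832, 832, 832]
t=9: [320, 320, 320, 320]
t=10: [609, 609, 609, 609]
t=11: [744, 744, 744, 744]
t=12: [487, 487, 487, 487]
t=13: [927, 927, 927, 927]
t=14: [139, 139, 139, 139]

Answer: s_0(14) = 139
Key observation: This trace re-runs the system from the modified initial state.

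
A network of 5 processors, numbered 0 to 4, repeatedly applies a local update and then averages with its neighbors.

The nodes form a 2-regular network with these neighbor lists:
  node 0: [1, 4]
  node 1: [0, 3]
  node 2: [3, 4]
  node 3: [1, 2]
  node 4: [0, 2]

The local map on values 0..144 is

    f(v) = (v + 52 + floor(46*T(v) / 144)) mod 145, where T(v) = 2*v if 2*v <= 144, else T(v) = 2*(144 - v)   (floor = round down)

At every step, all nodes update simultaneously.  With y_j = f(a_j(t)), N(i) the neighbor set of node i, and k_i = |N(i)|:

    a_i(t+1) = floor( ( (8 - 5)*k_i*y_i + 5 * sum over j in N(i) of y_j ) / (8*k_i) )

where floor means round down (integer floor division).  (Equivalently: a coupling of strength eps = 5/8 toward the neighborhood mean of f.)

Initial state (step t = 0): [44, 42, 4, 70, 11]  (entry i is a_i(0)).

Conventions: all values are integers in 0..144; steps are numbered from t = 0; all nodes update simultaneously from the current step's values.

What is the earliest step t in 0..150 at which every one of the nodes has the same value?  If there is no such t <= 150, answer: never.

Simulating step by step:
t=0: [44, 42, 4, 70, 11]  (not all equal)
t=1: [105, 90, 50, 63, 83]  (not all equal)
t=2: [31, 26, 61, 55, 63]  (not all equal)
t=3: [70, 111, 49, 84, 37]  (not all equal)
t=4: [55, 30, 93, 64, 89]  (not all equal)
t=5: [94, 85, 25, 45, 66]  (not all equal)
t=6: [25, 59, 78, 84, 44]  (not all equal)
t=7: [74, 38, 57, 20, 83]  (not all equal)
t=8: [53, 76, 35, 67, 18]  (not all equal)
t=9: [85, 57, 71, 48, 107]  (not all equal)
t=10: [22, 49, 60, 55, 30]  (not all equal)
t=11: [105, 121, 77, 96, 66]  (not all equal)
t=12: [31, 37, 24, 33, 25]  (not all equal)
t=13: [102, 107, 96, 103, 94]  (not all equal)
t=14: [34, 36, 33, 35, 33]  (not all equal)
t=15: [107, 109, 106, 108, 106]  (not all equal)
t=16: [37, 37, 37, 37, 37]  (all equal)

Answer: 16
Key observation: Synchronization is absorbing here: once all nodes are equal they stay equal, and step 16 is the first all-equal step.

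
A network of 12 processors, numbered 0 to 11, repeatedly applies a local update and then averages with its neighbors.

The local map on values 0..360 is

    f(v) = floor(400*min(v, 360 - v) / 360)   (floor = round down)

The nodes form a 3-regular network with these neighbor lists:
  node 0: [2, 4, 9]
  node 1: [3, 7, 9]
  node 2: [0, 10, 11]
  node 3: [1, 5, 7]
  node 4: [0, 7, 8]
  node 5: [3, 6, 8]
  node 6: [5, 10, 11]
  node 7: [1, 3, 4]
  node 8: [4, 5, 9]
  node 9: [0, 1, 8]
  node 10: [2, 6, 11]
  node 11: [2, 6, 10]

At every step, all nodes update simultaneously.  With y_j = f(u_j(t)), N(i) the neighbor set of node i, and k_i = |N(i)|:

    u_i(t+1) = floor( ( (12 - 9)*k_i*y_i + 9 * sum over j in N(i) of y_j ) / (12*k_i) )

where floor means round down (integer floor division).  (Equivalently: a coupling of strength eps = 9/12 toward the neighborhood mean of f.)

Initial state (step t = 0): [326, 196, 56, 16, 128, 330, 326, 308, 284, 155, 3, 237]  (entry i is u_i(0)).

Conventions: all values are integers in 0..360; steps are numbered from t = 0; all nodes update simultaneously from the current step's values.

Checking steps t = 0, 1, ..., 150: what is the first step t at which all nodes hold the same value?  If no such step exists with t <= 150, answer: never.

Answer: never
Key observation: The state at step 17 reappears at step 19 — the system is in a cycle of period 2 from step 17 on.  No step 0..19 is synchronized, and the cycle repeats forever, so no step up to 150 (or ever) has all nodes equal.

Derivation:
t=0: [326, 196, 56, 16, 128, 330, 326, 308, 284, 155, 3, 237]  (not all equal)
t=1: [103, 107, 59, 72, 80, 42, 52, 99, 107, 118, 59, 59]  (not all equal)
t=2: [99, 109, 77, 88, 107, 75, 58, 99, 95, 120, 63, 63]  (not all equal)
t=3: [111, 115, 83, 102, 110, 87, 71, 111, 109, 117, 72, 72]  (not all equal)
t=4: [116, 123, 93, 114, 122, 102, 83, 121, 117, 125, 82, 82]  (not all equal)
t=5: [126, 133, 103, 127, 131, 115, 96, 132, 129, 133, 94, 94]  (not all equal)
t=6: [136, 145, 115, 140, 143, 129, 110, 144, 140, 144, 107, 107]  (not all equal)
t=7: [149, 159, 128, 154, 156, 143, 125, 158, 154, 156, 121, 121]  (not all equal)
t=8: [163, 173, 143, 170, 171, 159, 141, 173, 168, 171, 137, 137]  (not all equal)
t=9: [179, 190, 160, 187, 187, 176, 159, 190, 185, 187, 154, 154]  (not all equal)
t=10: [189, 190, 179, 190, 193, 189, 178, 190, 193, 193, 173, 173]  (not all equal)
t=11: [189, 187, 193, 188, 187, 190, 192, 187, 186, 187, 194, 194]  (not all equal)
t=12: [189, 191, 185, 190, 191, 189, 185, 191, 191, 191, 184, 184]  (not all equal)
t=13: [189, 187, 193, 188, 187, 189, 193, 187, 187, 187, 194, 194]  (not all equal)
t=14: [189, 191, 185, 191, 191, 189, 185, 191, 191, 191, 184, 184]  (not all equal)
t=15: [189, 187, 193, 187, 187, 189, 193, 187, 187, 187, 194, 194]  (not all equal)
t=16: [189, 192, 185, 191, 191, 189, 185, 192, 191, 191, 184, 184]  (not all equal)
t=17: [189, 186, 193, 187, 187, 189, 193, 186, 187, 187, 194, 194]  (not all equal)
t=18: [189, 192, 185, 192, 191, 189, 185, 192, 191, 191, 184, 184]  (not all equal)
t=19: [189, 186, 193, 187, 187, 189, 193, 186, 187, 187, 194, 194]  (not all equal)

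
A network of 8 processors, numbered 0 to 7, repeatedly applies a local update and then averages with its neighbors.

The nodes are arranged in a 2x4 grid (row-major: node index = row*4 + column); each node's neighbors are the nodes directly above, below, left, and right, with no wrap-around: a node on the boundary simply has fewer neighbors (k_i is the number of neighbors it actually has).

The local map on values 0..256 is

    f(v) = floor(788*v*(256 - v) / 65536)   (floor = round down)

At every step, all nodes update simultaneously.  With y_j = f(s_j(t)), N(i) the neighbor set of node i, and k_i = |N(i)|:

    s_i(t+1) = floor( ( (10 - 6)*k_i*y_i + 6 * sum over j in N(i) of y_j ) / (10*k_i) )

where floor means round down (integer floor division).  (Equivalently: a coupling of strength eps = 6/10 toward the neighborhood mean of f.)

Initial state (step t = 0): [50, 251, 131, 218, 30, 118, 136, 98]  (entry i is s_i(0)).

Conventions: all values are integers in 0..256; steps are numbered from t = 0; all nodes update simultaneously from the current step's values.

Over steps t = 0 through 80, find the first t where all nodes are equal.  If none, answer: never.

Simulating step by step:
t=0: [50, 251, 131, 218, 30, 118, 136, 98]  (not all equal)
t=1: [78, 108, 140, 154, 127, 136, 193, 162]  (not all equal)
t=2: [182, 188, 183, 188, 187, 185, 173, 173]  (not all equal)
t=3: [156, 156, 159, 160, 157, 158, 166, 166]  (not all equal)
t=4: [186, 186, 184, 182, 186, 184, 181, 180]  (not all equal)
t=5: [156, 157, 159, 161, 156, 158, 161, 162]  (not all equal)
t=6: [186, 186, 184, 183, 186, 185, 184, 183]  (not all equal)
t=7: [156, 156, 158, 159, 156, 157, 158, 159]  (not all equal)
t=8: [187, 186, 186, 185, 186, 186, 185, 185]  (not all equal)
t=9: [155, 155, 156, 156, 155, 156, 156, 157]  (not all equal)
t=10: [188, 187, 187, 186, 187, 187, 186, 186]  (not all equal)
t=11: [154, 154, 155, 155, 154, 155, 155, 156]  (not all equal)
t=12: [188, 188, 188, 187, 188, 188, 187, 187]  (not all equal)
t=13: [153, 153, 153, 154, 153, 153, 154, 155]  (not all equal)
t=14: [189, 189, 188, 188, 189, 188, 188, 188]  (not all equal)
t=15: [152, 152, 152, 153, 152, 152, 153, 153]  (not all equal)
t=16: [190, 190, 189, 189, 190, 189, 189, 189]  (not all equal)
t=17: [150, 150, 151, 152, 150, 151, 152, 152]  (not all equal)
t=18: [191, 190, 190, 190, 190, 190, 190, 190]  (not all equal)
t=19: [149, 149, 150, 150, 149, 150, 150, 150]  (not all equal)
t=20: [191, 191, 191, 191, 191, 191, 191, 191]  (all equal)

Answer: 20
Key observation: Synchronization is absorbing here: once all nodes are equal they stay equal, and step 20 is the first all-equal step.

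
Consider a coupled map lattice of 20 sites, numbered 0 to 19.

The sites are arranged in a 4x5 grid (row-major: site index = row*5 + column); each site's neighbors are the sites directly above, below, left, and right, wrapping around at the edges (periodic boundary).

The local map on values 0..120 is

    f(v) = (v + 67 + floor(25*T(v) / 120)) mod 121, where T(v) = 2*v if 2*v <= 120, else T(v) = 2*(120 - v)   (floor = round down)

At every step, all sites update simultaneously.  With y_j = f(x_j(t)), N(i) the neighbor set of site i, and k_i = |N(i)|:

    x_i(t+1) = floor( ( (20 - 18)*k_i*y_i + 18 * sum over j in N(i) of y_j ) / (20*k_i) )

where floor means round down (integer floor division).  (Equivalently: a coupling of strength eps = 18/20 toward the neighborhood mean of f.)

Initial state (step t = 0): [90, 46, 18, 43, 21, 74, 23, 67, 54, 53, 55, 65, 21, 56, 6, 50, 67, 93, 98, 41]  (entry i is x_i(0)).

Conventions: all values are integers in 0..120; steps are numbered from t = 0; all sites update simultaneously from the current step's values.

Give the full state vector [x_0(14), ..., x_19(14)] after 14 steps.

Simulating step by step:
t=0: [90, 46, 18, 43, 21, 74, 23, 67, 54, 53, 55, 65, 21, 56, 6, 50, 67, 93, 98, 41]
t=1: [41, 62, 32, 59, 27, 46, 36, 73, 21, 54, 38, 60, 41, 57, 23, 26, 28, 67, 24, 54]
t=2: [56, 79, 41, 96, 27, 60, 37, 78, 35, 72, 66, 81, 29, 70, 52, 67, 55, 76, 35, 94]
t=3: [50, 42, 39, 81, 47, 51, 47, 82, 49, 64, 32, 68, 46, 84, 37, 33, 38, 60, 51, 66]
t=4: [34, 34, 27, 14, 29, 40, 23, 13, 38, 40, 75, 60, 35, 41, 62, 74, 53, 36, 36, 62]
t=5: [70, 88, 101, 110, 63, 57, 62, 107, 51, 59, 27, 64, 65, 87, 20, 50, 70, 92, 65, 70]
t=6: [30, 40, 53, 36, 39, 48, 40, 36, 45, 41, 48, 49, 45, 44, 58, 49, 36, 40, 46, 43]
t=7: [18, 56, 56, 21, 53, 30, 33, 21, 56, 12, 17, 33, 33, 13, 10, 57, 19, 35, 31, 12]
t=8: [49, 75, 77, 50, 82, 96, 88, 71, 83, 61, 83, 103, 103, 82, 85, 83, 72, 88, 96, 61]
t=9: [41, 35, 35, 41, 25, 36, 46, 45, 32, 44, 48, 47, 46, 48, 38, 33, 45, 46, 36, 44]
t=10: [101, 43, 43, 101, 15, 20, 58, 57, 19, 102, 83, 11, 11, 82, 21, 19, 57, 58, 20, 102]
t=11: [68, 26, 26, 68, 57, 50, 49, 49, 49, 89, 86, 48, 48, 86, 53, 49, 49, 49, 50, 89]
t=12: [39, 48, 48, 39, 39, 33, 34, 34, 33, 22, 19, 21, 21, 19, 43, 33, 34, 34, 33, 22]
t=13: [54, 56, 56, 54, 44, 80, 87, 87, 80, 62, 83, 103, 103, 83, 86, 80, 87, 87, 80, 62]
t=14: [28, 33, 33, 28, 25, 36, 42, 42, 36, 34, 46, 48, 48, 46, 38, 36, 42, 42, 36, 34]

Answer: [28, 33, 33, 28, 25, 36, 42, 42, 36, 34, 46, 48, 48, 46, 38, 36, 42, 42, 36, 34]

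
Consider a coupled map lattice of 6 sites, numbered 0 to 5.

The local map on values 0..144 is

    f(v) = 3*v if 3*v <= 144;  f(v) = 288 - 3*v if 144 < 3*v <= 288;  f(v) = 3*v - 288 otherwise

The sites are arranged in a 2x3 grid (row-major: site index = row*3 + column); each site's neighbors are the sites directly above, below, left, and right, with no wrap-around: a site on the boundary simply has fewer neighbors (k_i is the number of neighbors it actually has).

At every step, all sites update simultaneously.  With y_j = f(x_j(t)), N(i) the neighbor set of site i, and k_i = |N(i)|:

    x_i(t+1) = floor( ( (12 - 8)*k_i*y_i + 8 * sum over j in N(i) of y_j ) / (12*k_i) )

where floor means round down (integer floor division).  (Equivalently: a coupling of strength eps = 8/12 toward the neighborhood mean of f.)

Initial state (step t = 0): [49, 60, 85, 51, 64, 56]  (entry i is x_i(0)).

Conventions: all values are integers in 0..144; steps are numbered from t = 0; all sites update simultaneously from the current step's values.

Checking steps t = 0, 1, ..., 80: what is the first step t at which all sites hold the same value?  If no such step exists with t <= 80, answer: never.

Simulating step by step:
t=0: [49, 60, 85, 51, 64, 56]  (not all equal)
t=1: [128, 96, 87, 124, 112, 83]  (not all equal)
t=2: [60, 38, 22, 76, 43, 38]  (not all equal)
t=3: [94, 105, 98, 99, 107, 103]  (not all equal)
t=4: [14, 19, 18, 16, 23, 20]  (not all equal)
t=5: [49, 55, 57, 53, 59, 61]  (not all equal)
t=6: [131, 123, 115, 127, 116, 111]  (not all equal)
t=7: [93, 76, 61, 86, 68, 54]  (not all equal)
t=8: [33, 64, 97, 41, 76, 105]  (not all equal)
t=9: [106, 68, 42, 94, 74, 30]  (not all equal)
t=10: [40, 77, 100, 34, 62, 94]  (not all equal)
t=11: [93, 71, 25, 108, 70, 40]  (not all equal)
t=12: [40, 61, 90, 41, 77, 91]  (not all equal)
t=13: [116, 78, 46, 100, 73, 30]  (not all equal)
t=14: [42, 77, 94, 47, 57, 99]  (not all equal)
t=15: [108, 74, 24, 128, 85, 44]  (not all equal)
t=16: [66, 53, 90, 55, 76, 79]  (not all equal)
t=17: [114, 80, 66, 91, 87, 43]  (not all equal)
t=18: [39, 54, 89, 32, 51, 82]  (not all equal)
t=19: [113, 102, 63, 116, 103, 66]  (not all equal)
t=20: [43, 44, 69, 44, 44, 70]  (not all equal)
t=21: [131, 120, 97, 131, 120, 97]  (not all equal)
t=22: [94, 64, 26, 94, 64, 26]  (not all equal)
t=23: [36, 72, 84, 36, 72, 84]  (not all equal)
t=24: [96, 72, 48, 96, 72, 48]  (not all equal)
t=25: [24, 72, 120, 24, 72, 120]  (not all equal)
t=26: [72, 72, 72, 72, 72, 72]  (all equal)

Answer: 26
Key observation: Synchronization is absorbing here: once all sites are equal they stay equal, and step 26 is the first all-equal step.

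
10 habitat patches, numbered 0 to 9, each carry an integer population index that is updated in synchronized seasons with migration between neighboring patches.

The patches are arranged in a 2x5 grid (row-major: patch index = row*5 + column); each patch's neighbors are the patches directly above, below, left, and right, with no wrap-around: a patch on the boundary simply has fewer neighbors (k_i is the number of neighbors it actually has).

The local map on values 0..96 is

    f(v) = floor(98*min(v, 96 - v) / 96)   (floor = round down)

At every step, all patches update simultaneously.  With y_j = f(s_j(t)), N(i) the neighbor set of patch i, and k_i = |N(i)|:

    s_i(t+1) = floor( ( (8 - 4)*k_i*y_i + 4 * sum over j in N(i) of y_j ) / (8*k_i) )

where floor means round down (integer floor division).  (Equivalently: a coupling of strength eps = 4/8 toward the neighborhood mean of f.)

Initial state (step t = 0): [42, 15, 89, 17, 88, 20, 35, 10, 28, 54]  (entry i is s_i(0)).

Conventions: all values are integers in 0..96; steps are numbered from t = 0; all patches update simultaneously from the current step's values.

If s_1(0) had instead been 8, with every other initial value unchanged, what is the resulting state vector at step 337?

Answer: [16, 16, 16, 16, 16, 16, 16, 16, 16, 16]
Key observation: The state at step 13, [16, 16, 16, 16, 16, 16, 16, 16, 16, 16], reappears at step 14: the system is in a cycle of period 1 from step 13 on.  Therefore the state at step 337 equals the state at step 13 + ((337 - 13) mod 1) = 13, which is [16, 16, 16, 16, 16, 16, 16, 16, 16, 16].

Derivation:
t=0: [42, 8, 89, 17, 88, 20, 35, 10, 28, 54]
t=1: [28, 18, 9, 15, 18, 29, 23, 16, 25, 30]
t=2: [25, 19, 12, 16, 20, 27, 22, 17, 22, 25]
t=3: [24, 19, 14, 17, 20, 25, 21, 17, 20, 23]
t=4: [23, 19, 15, 17, 20, 23, 20, 17, 19, 21]
t=5: [22, 19, 16, 17, 19, 22, 19, 17, 18, 20]
t=6: [21, 19, 16, 17, 18, 21, 19, 17, 18, 19]
t=7: [20, 18, 16, 17, 18, 20, 19, 17, 17, 18]
t=8: [19, 18, 16, 17, 17, 19, 18, 17, 17, 17]
t=9: [18, 17, 16, 16, 17, 18, 18, 17, 17, 17]
t=10: [17, 17, 16, 16, 16, 18, 17, 17, 16, 17]
t=11: [17, 16, 16, 16, 16, 17, 17, 16, 16, 16]
t=12: [16, 16, 16, 16, 16, 17, 16, 16, 16, 16]
t=13: [16, 16, 16, 16, 16, 16, 16, 16, 16, 16]
t=14: [16, 16, 16, 16, 16, 16, 16, 16, 16, 16]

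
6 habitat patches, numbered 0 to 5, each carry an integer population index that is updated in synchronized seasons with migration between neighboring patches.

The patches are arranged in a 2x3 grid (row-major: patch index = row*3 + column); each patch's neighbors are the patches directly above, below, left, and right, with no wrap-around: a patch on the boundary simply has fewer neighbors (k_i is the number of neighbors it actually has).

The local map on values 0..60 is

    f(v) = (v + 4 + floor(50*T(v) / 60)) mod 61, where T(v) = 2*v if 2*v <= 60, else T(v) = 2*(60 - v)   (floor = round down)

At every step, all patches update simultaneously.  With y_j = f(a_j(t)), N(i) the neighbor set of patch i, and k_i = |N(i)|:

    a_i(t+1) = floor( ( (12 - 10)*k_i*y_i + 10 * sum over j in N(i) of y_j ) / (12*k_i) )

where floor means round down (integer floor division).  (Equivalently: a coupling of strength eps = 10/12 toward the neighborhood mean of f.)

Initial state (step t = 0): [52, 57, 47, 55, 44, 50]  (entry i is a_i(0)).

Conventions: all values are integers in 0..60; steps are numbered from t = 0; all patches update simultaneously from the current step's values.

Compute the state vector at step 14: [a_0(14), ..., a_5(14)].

Answer: [18, 17, 18, 17, 18, 17]

Derivation:
t=0: [52, 57, 47, 55, 44, 50]
t=1: [5, 9, 7, 9, 7, 11]
t=2: [26, 21, 29, 20, 28, 23]
t=3: [50, 23, 30, 21, 36, 16]
t=4: [28, 14, 24, 21, 33, 25]
t=5: [44, 19, 22, 25, 34, 13]
t=6: [28, 18, 38, 15, 31, 15]
t=7: [42, 24, 42, 23, 42, 23]
t=8: [7, 13, 7, 13, 6, 13]
t=9: [35, 24, 35, 23, 35, 23]
t=10: [7, 17, 7, 16, 7, 16]
t=11: [43, 26, 43, 26, 42, 26]
t=12: [12, 13, 12, 14, 12, 14]
t=13: [38, 36, 38, 36, 39, 36]
t=14: [18, 17, 18, 17, 18, 17]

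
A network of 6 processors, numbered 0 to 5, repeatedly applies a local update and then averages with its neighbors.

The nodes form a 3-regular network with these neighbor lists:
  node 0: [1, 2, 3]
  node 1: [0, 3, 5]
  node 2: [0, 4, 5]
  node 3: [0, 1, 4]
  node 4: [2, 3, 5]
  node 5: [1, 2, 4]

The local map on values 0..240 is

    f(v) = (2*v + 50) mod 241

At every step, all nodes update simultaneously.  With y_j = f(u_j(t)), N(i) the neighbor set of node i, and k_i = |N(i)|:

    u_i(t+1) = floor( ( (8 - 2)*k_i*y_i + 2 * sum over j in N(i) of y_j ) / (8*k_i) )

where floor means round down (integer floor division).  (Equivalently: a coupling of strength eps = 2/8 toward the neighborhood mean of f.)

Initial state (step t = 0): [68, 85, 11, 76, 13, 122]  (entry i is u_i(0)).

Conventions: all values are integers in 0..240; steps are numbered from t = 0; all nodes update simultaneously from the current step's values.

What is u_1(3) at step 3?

Simulating step by step:
t=0: [68, 85, 11, 76, 13, 122]
t=1: [180, 201, 80, 191, 84, 70]
t=2: [177, 204, 205, 193, 212, 195]
t=3: [174, 209, 213, 197, 225, 205]

Answer: u_1(3) = 209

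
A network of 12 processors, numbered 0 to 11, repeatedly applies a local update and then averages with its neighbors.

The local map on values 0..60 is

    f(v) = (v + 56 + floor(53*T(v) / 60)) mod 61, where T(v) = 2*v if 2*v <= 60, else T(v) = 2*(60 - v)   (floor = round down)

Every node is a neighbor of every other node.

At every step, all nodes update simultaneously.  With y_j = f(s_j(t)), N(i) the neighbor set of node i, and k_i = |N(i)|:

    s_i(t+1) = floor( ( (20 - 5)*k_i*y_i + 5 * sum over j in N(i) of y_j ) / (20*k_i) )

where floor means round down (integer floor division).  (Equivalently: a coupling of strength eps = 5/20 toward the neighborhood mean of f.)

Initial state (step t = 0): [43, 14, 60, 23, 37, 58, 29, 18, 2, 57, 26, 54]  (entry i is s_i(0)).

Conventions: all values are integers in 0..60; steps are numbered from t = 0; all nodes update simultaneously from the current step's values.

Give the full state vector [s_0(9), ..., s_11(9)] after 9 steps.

Simulating step by step:
t=0: [43, 14, 60, 23, 37, 58, 29, 18, 2, 57, 26, 54]
t=1: [14, 33, 49, 51, 17, 49, 19, 41, 9, 50, 12, 51]
t=2: [28, 14, 5, 4, 35, 5, 38, 10, 18, 5, 24, 4]
t=3: [11, 27, 9, 8, 13, 9, 11, 19, 35, 9, 3, 8]
t=4: [23, 11, 19, 17, 27, 19, 23, 39, 14, 19, 7, 17]
t=5: [51, 27, 43, 40, 15, 43, 51, 17, 33, 43, 19, 40]
t=6: [4, 10, 9, 10, 30, 9, 4, 34, 14, 9, 38, 10]
t=7: [9, 20, 18, 20, 17, 18, 9, 14, 28, 18, 12, 20]
t=8: [23, 46, 41, 46, 40, 41, 23, 33, 17, 41, 30, 46]
t=9: [47, 8, 11, 8, 11, 11, 47, 15, 35, 11, 17, 8]

Answer: [47, 8, 11, 8, 11, 11, 47, 15, 35, 11, 17, 8]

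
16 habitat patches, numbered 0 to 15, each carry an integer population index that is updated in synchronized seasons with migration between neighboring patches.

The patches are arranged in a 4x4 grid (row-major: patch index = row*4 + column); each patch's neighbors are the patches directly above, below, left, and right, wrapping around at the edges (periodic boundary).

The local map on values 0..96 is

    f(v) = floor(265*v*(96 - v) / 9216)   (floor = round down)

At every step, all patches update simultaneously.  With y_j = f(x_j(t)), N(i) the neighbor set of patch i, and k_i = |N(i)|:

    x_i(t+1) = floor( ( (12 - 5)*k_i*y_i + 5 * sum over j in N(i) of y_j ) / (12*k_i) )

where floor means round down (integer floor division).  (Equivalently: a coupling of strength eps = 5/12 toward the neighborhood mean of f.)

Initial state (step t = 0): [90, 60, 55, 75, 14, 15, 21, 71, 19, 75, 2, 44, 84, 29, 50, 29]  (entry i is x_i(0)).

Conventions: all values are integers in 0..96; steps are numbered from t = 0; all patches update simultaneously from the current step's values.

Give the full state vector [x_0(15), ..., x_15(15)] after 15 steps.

Answer: [61, 60, 60, 60, 61, 61, 60, 61, 61, 61, 61, 60, 60, 61, 60, 60]

Derivation:
t=0: [90, 60, 55, 75, 14, 15, 21, 71, 19, 75, 2, 44, 84, 29, 50, 29]
t=1: [26, 53, 60, 45, 34, 39, 42, 49, 42, 40, 25, 53, 33, 53, 57, 53]
t=2: [56, 63, 63, 63, 60, 63, 63, 65, 63, 62, 56, 63, 60, 64, 62, 64]
t=3: [62, 59, 59, 59, 61, 59, 59, 58, 59, 60, 62, 59, 61, 58, 59, 58]
t=4: [60, 61, 62, 62, 61, 61, 61, 62, 61, 61, 60, 62, 61, 62, 62, 62]
t=5: [61, 60, 60, 60, 61, 61, 60, 60, 60, 61, 61, 60, 60, 60, 60, 60]
t=6: [61, 61, 62, 61, 61, 61, 61, 61, 61, 61, 61, 61, 61, 61, 61, 62]
t=7: [61, 60, 60, 60, 61, 61, 60, 61, 61, 61, 61, 60, 60, 61, 60, 60]
t=8: [61, 61, 62, 61, 61, 61, 61, 61, 61, 61, 61, 61, 61, 61, 61, 62]
t=9: [61, 60, 60, 60, 61, 61, 60, 61, 61, 61, 61, 60, 60, 61, 60, 60]
t=10: [61, 61, 62, 61, 61, 61, 61, 61, 61, 61, 61, 61, 61, 61, 61, 62]
t=11: [61, 60, 60, 60, 61, 61, 60, 61, 61, 61, 61, 60, 60, 61, 60, 60]
t=12: [61, 61, 62, 61, 61, 61, 61, 61, 61, 61, 61, 61, 61, 61, 61, 62]
t=13: [61, 60, 60, 60, 61, 61, 60, 61, 61, 61, 61, 60, 60, 61, 60, 60]
t=14: [61, 61, 62, 61, 61, 61, 61, 61, 61, 61, 61, 61, 61, 61, 61, 62]
t=15: [61, 60, 60, 60, 61, 61, 60, 61, 61, 61, 61, 60, 60, 61, 60, 60]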